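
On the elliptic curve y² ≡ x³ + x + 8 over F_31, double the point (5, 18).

(9, 8)

tangent at (5, 18): λ = (3·5² + 1)/(2·18) ≡ 14/5. 5⁻¹ ≡ 25 (mod 31), so λ ≡ 14·25 ≡ 9.
  x = λ² - 5 - 5 = 81 - 10 ≡ 9; y = λ·(5 - 9) - 18 ≡ 8. → (9, 8)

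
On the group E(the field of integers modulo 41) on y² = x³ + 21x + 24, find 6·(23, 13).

Write P = (23, 13).
Repeated addition: build up to 6P.
2P: tangent at (23, 13): λ = (3·23² + 21)/(2·13) ≡ 9/26. 26⁻¹ ≡ 30 (mod 41), so λ ≡ 9·30 ≡ 24.
  x = λ² - 23 - 23 = 576 - 46 ≡ 38; y = λ·(23 - 38) - 13 ≡ 37. → (38, 37)
3P: (38, 37) + (23, 13). λ = (13 - 37)/(23 - 38) ≡ 17/26 mod 41. 26⁻¹ ≡ 30 (mod 41) since 26·30 = 780 ≡ 1, so λ ≡ 18.
  x = λ² - 38 - 23 = 324 - 61 ≡ 17; y = λ·(38 - 17) - 37 ≡ 13. → (17, 13)
4P: (17, 13) + (23, 13). λ = (13 - 13)/(23 - 17) ≡ 0/6 mod 41. 6⁻¹ ≡ 7 (mod 41), so λ ≡ 0.
  x = λ² - 17 - 23 = 0 - 40 ≡ 1; y = λ·(17 - 1) - 13 ≡ 28. → (1, 28)
5P: (1, 28) + (23, 13). λ = (13 - 28)/(23 - 1) ≡ 26/22 mod 41. 22⁻¹ ≡ 28 (mod 41) since 22·28 = 616 ≡ 1, so λ ≡ 31.
  x = λ² - 1 - 23 = 961 - 24 ≡ 35; y = λ·(1 - 35) - 28 ≡ 25. → (35, 25)
6P: (35, 25) + (23, 13). λ = (13 - 25)/(23 - 35) ≡ 29/29 mod 41. 29⁻¹ ≡ 17 (mod 41), so λ ≡ 1.
  x = λ² - 35 - 23 = 1 - 58 ≡ 25; y = λ·(35 - 25) - 25 ≡ 26. → (25, 26)

(25, 26)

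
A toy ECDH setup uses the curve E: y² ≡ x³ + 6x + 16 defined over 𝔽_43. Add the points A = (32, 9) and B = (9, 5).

(33, 17)

(32, 9) + (9, 5). λ = (5 - 9)/(9 - 32) ≡ 39/20 mod 43. 20⁻¹ ≡ 28 (mod 43), so λ ≡ 17.
  x = λ² - 32 - 9 = 289 - 41 ≡ 33; y = λ·(32 - 33) - 9 ≡ 17. → (33, 17)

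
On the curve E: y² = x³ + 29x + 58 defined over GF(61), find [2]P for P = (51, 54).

(8, 3)

tangent at (51, 54): λ = (3·51² + 29)/(2·54) ≡ 24/47. 47⁻¹ ≡ 13 (mod 61), so λ ≡ 24·13 ≡ 7.
  x = λ² - 51 - 51 = 49 - 102 ≡ 8; y = λ·(51 - 8) - 54 ≡ 3. → (8, 3)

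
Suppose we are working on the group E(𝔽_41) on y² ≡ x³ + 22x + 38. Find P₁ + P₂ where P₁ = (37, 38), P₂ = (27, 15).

(37, 38) + (27, 15). λ = (15 - 38)/(27 - 37) ≡ 18/31 mod 41. 31⁻¹ ≡ 4 (mod 41), so λ ≡ 31.
  x = λ² - 37 - 27 = 961 - 64 ≡ 36; y = λ·(37 - 36) - 38 ≡ 34. → (36, 34)

(36, 34)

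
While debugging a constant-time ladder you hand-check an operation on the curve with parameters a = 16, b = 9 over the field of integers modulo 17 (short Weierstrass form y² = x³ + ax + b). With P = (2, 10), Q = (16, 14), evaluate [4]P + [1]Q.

First 4P:
Repeated addition: build up to 4P.
2P: tangent at (2, 10): λ = (3·2² + 16)/(2·10) ≡ 11/3. 3⁻¹ ≡ 6 (mod 17) since 3·6 = 18 ≡ 1, so λ ≡ 11·6 ≡ 15.
  x = λ² - 2 - 2 = 225 - 4 ≡ 0; y = λ·(2 - 0) - 10 ≡ 3. → (0, 3)
3P: (0, 3) + (2, 10). λ = (10 - 3)/(2 - 0) ≡ 7/2 mod 17. 2⁻¹ ≡ 9 (mod 17), so λ ≡ 12.
  x = λ² - 0 - 2 = 144 - 2 ≡ 6; y = λ·(0 - 6) - 3 ≡ 10. → (6, 10)
4P: (6, 10) + (2, 10). λ = (10 - 10)/(2 - 6) ≡ 0/13 mod 17. 13⁻¹ ≡ 4 (mod 17), so λ ≡ 0.
  x = λ² - 6 - 2 = 0 - 8 ≡ 9; y = λ·(6 - 9) - 10 ≡ 7. → (9, 7)
4P = (9, 7).
Finally 4P + Q:
(9, 7) + (16, 14). λ = (14 - 7)/(16 - 9) ≡ 7/7 mod 17. 7⁻¹ ≡ 5 (mod 17) since 7·5 = 35 ≡ 1, so λ ≡ 1.
  x = λ² - 9 - 16 = 1 - 25 ≡ 10; y = λ·(9 - 10) - 7 ≡ 9. → (10, 9)

(10, 9)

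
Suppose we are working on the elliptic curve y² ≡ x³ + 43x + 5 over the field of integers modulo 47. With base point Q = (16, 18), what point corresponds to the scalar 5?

Double-and-add on 5 = (101)₂. Start with Q = (16, 18) for the leading 1-bit.
double: tangent at (16, 18): λ = (3·16² + 43)/(2·18) ≡ 12/36. 36⁻¹ ≡ 17 (mod 47) since 36·17 = 612 ≡ 1, so λ ≡ 12·17 ≡ 16.
  x = λ² - 16 - 16 = 256 - 32 ≡ 36; y = λ·(16 - 36) - 18 ≡ 38. → (36, 38)
double: tangent at (36, 38): λ = (3·36² + 43)/(2·38) ≡ 30/29. 29⁻¹ ≡ 13 (mod 47), so λ ≡ 30·13 ≡ 14.
  x = λ² - 36 - 36 = 196 - 72 ≡ 30; y = λ·(36 - 30) - 38 ≡ 46. → (30, 46)
add Q: (30, 46) + (16, 18). λ = (18 - 46)/(16 - 30) ≡ 19/33 mod 47. 33⁻¹ ≡ 10 (mod 47) since 33·10 = 330 ≡ 1, so λ ≡ 2.
  x = λ² - 30 - 16 = 4 - 46 ≡ 5; y = λ·(30 - 5) - 46 ≡ 4. → (5, 4)

(5, 4)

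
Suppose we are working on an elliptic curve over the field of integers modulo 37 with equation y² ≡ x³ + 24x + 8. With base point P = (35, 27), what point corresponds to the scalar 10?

Double-and-add on 10 = (1010)₂. Start with P = (35, 27) for the leading 1-bit.
double: tangent at (35, 27): λ = (3·35² + 24)/(2·27) ≡ 36/17. 17⁻¹ ≡ 24 (mod 37), so λ ≡ 36·24 ≡ 13.
  x = λ² - 35 - 35 = 169 - 70 ≡ 25; y = λ·(35 - 25) - 27 ≡ 29. → (25, 29)
double: tangent at (25, 29): λ = (3·25² + 24)/(2·29) ≡ 12/21. 21⁻¹ ≡ 30 (mod 37), so λ ≡ 12·30 ≡ 27.
  x = λ² - 25 - 25 = 729 - 50 ≡ 13; y = λ·(25 - 13) - 29 ≡ 36. → (13, 36)
add P: (13, 36) + (35, 27). λ = (27 - 36)/(35 - 13) ≡ 28/22 mod 37. 22⁻¹ ≡ 32 (mod 37) since 22·32 = 704 ≡ 1, so λ ≡ 8.
  x = λ² - 13 - 35 = 64 - 48 ≡ 16; y = λ·(13 - 16) - 36 ≡ 14. → (16, 14)
double: tangent at (16, 14): λ = (3·16² + 24)/(2·14) ≡ 15/28. 28⁻¹ ≡ 4 (mod 37) since 28·4 = 112 ≡ 1, so λ ≡ 15·4 ≡ 23.
  x = λ² - 16 - 16 = 529 - 32 ≡ 16; y = λ·(16 - 16) - 14 ≡ 23. → (16, 23)

(16, 23)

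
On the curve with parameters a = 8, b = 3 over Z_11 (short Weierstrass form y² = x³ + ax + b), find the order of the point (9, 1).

2P: tangent at (9, 1): λ = (3·9² + 8)/(2·1) ≡ 9/2. 2⁻¹ ≡ 6 (mod 11) since 2·6 = 12 ≡ 1, so λ ≡ 9·6 ≡ 10.
  x = λ² - 9 - 9 = 100 - 18 ≡ 5; y = λ·(9 - 5) - 1 ≡ 6. → (5, 6)
3P: (5, 6) + (9, 1). λ = (1 - 6)/(9 - 5) ≡ 6/4 mod 11. 4⁻¹ ≡ 3 (mod 11), so λ ≡ 7.
  x = λ² - 5 - 9 = 49 - 14 ≡ 2; y = λ·(5 - 2) - 6 ≡ 4. → (2, 4)
4P: (2, 4) + (9, 1). λ = (1 - 4)/(9 - 2) ≡ 8/7 mod 11. 7⁻¹ ≡ 8 (mod 11) since 7·8 = 56 ≡ 1, so λ ≡ 9.
  x = λ² - 2 - 9 = 81 - 11 ≡ 4; y = λ·(2 - 4) - 4 ≡ 0. → (4, 0)
5P: (4, 0) + (9, 1). λ = (1 - 0)/(9 - 4) ≡ 1/5 mod 11. 5⁻¹ ≡ 9 (mod 11), so λ ≡ 9.
  x = λ² - 4 - 9 = 81 - 13 ≡ 2; y = λ·(4 - 2) - 0 ≡ 7. → (2, 7)
6P: (2, 7) + (9, 1). λ = (1 - 7)/(9 - 2) ≡ 5/7 mod 11. 7⁻¹ ≡ 8 (mod 11) since 7·8 = 56 ≡ 1, so λ ≡ 7.
  x = λ² - 2 - 9 = 49 - 11 ≡ 5; y = λ·(2 - 5) - 7 ≡ 5. → (5, 5)
7P: (5, 5) + (9, 1). λ = (1 - 5)/(9 - 5) ≡ 7/4 mod 11. 4⁻¹ ≡ 3 (mod 11), so λ ≡ 10.
  x = λ² - 5 - 9 = 100 - 14 ≡ 9; y = λ·(5 - 9) - 5 ≡ 10. → (9, 10)
8P: (9, 10) + (9, 1): same x and y₁ ≡ -y₂, so the sum is the point at infinity.
8P = the point at infinity, so the order is 8.

8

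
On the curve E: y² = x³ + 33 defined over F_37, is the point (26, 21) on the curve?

yes

y² = 21² ≡ 34; x³ + 0x + 33 = 17609 ≡ 34 (mod 37). 34 = 34.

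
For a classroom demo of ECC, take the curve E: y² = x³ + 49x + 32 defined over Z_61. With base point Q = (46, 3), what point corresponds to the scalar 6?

Double-and-add on 6 = (110)₂. Start with Q = (46, 3) for the leading 1-bit.
double: tangent at (46, 3): λ = (3·46² + 49)/(2·3) ≡ 53/6. 6⁻¹ ≡ 51 (mod 61), so λ ≡ 53·51 ≡ 19.
  x = λ² - 46 - 46 = 361 - 92 ≡ 25; y = λ·(46 - 25) - 3 ≡ 30. → (25, 30)
add Q: (25, 30) + (46, 3). λ = (3 - 30)/(46 - 25) ≡ 34/21 mod 61. 21⁻¹ ≡ 32 (mod 61), so λ ≡ 51.
  x = λ² - 25 - 46 = 2601 - 71 ≡ 29; y = λ·(25 - 29) - 30 ≡ 10. → (29, 10)
double: tangent at (29, 10): λ = (3·29² + 49)/(2·10) ≡ 10/20. 20⁻¹ ≡ 58 (mod 61) since 20·58 = 1160 ≡ 1, so λ ≡ 10·58 ≡ 31.
  x = λ² - 29 - 29 = 961 - 58 ≡ 49; y = λ·(29 - 49) - 10 ≡ 41. → (49, 41)

(49, 41)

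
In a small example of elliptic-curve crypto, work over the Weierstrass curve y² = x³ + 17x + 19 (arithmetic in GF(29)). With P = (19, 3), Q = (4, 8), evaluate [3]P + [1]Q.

First 3P:
Repeated addition: build up to 3P.
2P: tangent at (19, 3): λ = (3·19² + 17)/(2·3) ≡ 27/6. 6⁻¹ ≡ 5 (mod 29) since 6·5 = 30 ≡ 1, so λ ≡ 27·5 ≡ 19.
  x = λ² - 19 - 19 = 361 - 38 ≡ 4; y = λ·(19 - 4) - 3 ≡ 21. → (4, 21)
3P: (4, 21) + (19, 3). λ = (3 - 21)/(19 - 4) ≡ 11/15 mod 29. 15⁻¹ ≡ 2 (mod 29), so λ ≡ 22.
  x = λ² - 4 - 19 = 484 - 23 ≡ 26; y = λ·(4 - 26) - 21 ≡ 17. → (26, 17)
3P = (26, 17).
Finally 3P + Q:
(26, 17) + (4, 8). λ = (8 - 17)/(4 - 26) ≡ 20/7 mod 29. 7⁻¹ ≡ 25 (mod 29), so λ ≡ 7.
  x = λ² - 26 - 4 = 49 - 30 ≡ 19; y = λ·(26 - 19) - 17 ≡ 3. → (19, 3)

(19, 3)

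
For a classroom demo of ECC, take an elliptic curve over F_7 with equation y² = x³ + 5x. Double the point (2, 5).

(4, 0)

tangent at (2, 5): λ = (3·2² + 5)/(2·5) ≡ 3/3. 3⁻¹ ≡ 5 (mod 7), so λ ≡ 3·5 ≡ 1.
  x = λ² - 2 - 2 = 1 - 4 ≡ 4; y = λ·(2 - 4) - 5 ≡ 0. → (4, 0)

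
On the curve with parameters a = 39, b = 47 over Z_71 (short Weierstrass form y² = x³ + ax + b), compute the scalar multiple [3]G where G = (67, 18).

(40, 28)

Repeated addition: build up to 3G.
2G: tangent at (67, 18): λ = (3·67² + 39)/(2·18) ≡ 16/36. 36⁻¹ ≡ 2 (mod 71) since 36·2 = 72 ≡ 1, so λ ≡ 16·2 ≡ 32.
  x = λ² - 67 - 67 = 1024 - 134 ≡ 38; y = λ·(67 - 38) - 18 ≡ 58. → (38, 58)
3G: (38, 58) + (67, 18). λ = (18 - 58)/(67 - 38) ≡ 31/29 mod 71. 29⁻¹ ≡ 49 (mod 71), so λ ≡ 28.
  x = λ² - 38 - 67 = 784 - 105 ≡ 40; y = λ·(38 - 40) - 58 ≡ 28. → (40, 28)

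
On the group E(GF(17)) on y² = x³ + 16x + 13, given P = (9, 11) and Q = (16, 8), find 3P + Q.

(16, 9)

First 3P:
Repeated addition: build up to 3P.
2P: tangent at (9, 11): λ = (3·9² + 16)/(2·11) ≡ 4/5. 5⁻¹ ≡ 7 (mod 17) since 5·7 = 35 ≡ 1, so λ ≡ 4·7 ≡ 11.
  x = λ² - 9 - 9 = 121 - 18 ≡ 1; y = λ·(9 - 1) - 11 ≡ 9. → (1, 9)
3P: (1, 9) + (9, 11). λ = (11 - 9)/(9 - 1) ≡ 2/8 mod 17. 8⁻¹ ≡ 15 (mod 17), so λ ≡ 13.
  x = λ² - 1 - 9 = 169 - 10 ≡ 6; y = λ·(1 - 6) - 9 ≡ 11. → (6, 11)
3P = (6, 11).
Finally 3P + Q:
(6, 11) + (16, 8). λ = (8 - 11)/(16 - 6) ≡ 14/10 mod 17. 10⁻¹ ≡ 12 (mod 17), so λ ≡ 15.
  x = λ² - 6 - 16 = 225 - 22 ≡ 16; y = λ·(6 - 16) - 11 ≡ 9. → (16, 9)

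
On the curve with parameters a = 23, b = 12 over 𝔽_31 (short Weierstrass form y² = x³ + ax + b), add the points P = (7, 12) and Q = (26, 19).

(2, 29)

(7, 12) + (26, 19). λ = (19 - 12)/(26 - 7) ≡ 7/19 mod 31. 19⁻¹ ≡ 18 (mod 31), so λ ≡ 2.
  x = λ² - 7 - 26 = 4 - 33 ≡ 2; y = λ·(7 - 2) - 12 ≡ 29. → (2, 29)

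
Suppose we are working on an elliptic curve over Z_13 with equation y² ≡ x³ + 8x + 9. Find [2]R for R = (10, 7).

tangent at (10, 7): λ = (3·10² + 8)/(2·7) ≡ 9/1. 1⁻¹ ≡ 1 (mod 13), so λ ≡ 9·1 ≡ 9.
  x = λ² - 10 - 10 = 81 - 20 ≡ 9; y = λ·(10 - 9) - 7 ≡ 2. → (9, 2)

(9, 2)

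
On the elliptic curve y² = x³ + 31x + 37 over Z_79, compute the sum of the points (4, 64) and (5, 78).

(29, 60)

(4, 64) + (5, 78). λ = (78 - 64)/(5 - 4) ≡ 14/1 mod 79. 1⁻¹ ≡ 1 (mod 79), so λ ≡ 14.
  x = λ² - 4 - 5 = 196 - 9 ≡ 29; y = λ·(4 - 29) - 64 ≡ 60. → (29, 60)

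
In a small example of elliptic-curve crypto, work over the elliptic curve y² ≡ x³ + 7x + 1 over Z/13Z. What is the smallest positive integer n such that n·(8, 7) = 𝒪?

8

2P: tangent at (8, 7): λ = (3·8² + 7)/(2·7) ≡ 4/1. 1⁻¹ ≡ 1 (mod 13), so λ ≡ 4·1 ≡ 4.
  x = λ² - 8 - 8 = 16 - 16 ≡ 0; y = λ·(8 - 0) - 7 ≡ 12. → (0, 12)
3P: (0, 12) + (8, 7). λ = (7 - 12)/(8 - 0) ≡ 8/8 mod 13. 8⁻¹ ≡ 5 (mod 13), so λ ≡ 1.
  x = λ² - 0 - 8 = 1 - 8 ≡ 6; y = λ·(0 - 6) - 12 ≡ 8. → (6, 8)
4P: (6, 8) + (8, 7). λ = (7 - 8)/(8 - 6) ≡ 12/2 mod 13. 2⁻¹ ≡ 7 (mod 13) since 2·7 = 14 ≡ 1, so λ ≡ 6.
  x = λ² - 6 - 8 = 36 - 14 ≡ 9; y = λ·(6 - 9) - 8 ≡ 0. → (9, 0)
5P: (9, 0) + (8, 7). λ = (7 - 0)/(8 - 9) ≡ 7/12 mod 13. 12⁻¹ ≡ 12 (mod 13), so λ ≡ 6.
  x = λ² - 9 - 8 = 36 - 17 ≡ 6; y = λ·(9 - 6) - 0 ≡ 5. → (6, 5)
6P: (6, 5) + (8, 7). λ = (7 - 5)/(8 - 6) ≡ 2/2 mod 13. 2⁻¹ ≡ 7 (mod 13), so λ ≡ 1.
  x = λ² - 6 - 8 = 1 - 14 ≡ 0; y = λ·(6 - 0) - 5 ≡ 1. → (0, 1)
7P: (0, 1) + (8, 7). λ = (7 - 1)/(8 - 0) ≡ 6/8 mod 13. 8⁻¹ ≡ 5 (mod 13), so λ ≡ 4.
  x = λ² - 0 - 8 = 16 - 8 ≡ 8; y = λ·(0 - 8) - 1 ≡ 6. → (8, 6)
8P: (8, 6) + (8, 7): same x and y₁ ≡ -y₂, so the sum is 𝒪.
8P = 𝒪, so the order is 8.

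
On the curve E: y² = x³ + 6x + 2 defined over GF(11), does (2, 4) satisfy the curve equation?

no

y² = 4² ≡ 5; x³ + 6x + 2 = 22 ≡ 0 (mod 11). 5 ≠ 0.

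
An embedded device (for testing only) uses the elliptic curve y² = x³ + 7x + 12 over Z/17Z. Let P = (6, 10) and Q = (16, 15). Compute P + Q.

(6, 10) + (16, 15). λ = (15 - 10)/(16 - 6) ≡ 5/10 mod 17. 10⁻¹ ≡ 12 (mod 17), so λ ≡ 9.
  x = λ² - 6 - 16 = 81 - 22 ≡ 8; y = λ·(6 - 8) - 10 ≡ 6. → (8, 6)

(8, 6)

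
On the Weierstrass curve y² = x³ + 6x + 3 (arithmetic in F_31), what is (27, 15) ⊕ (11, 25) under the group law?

(27, 15) + (11, 25). λ = (25 - 15)/(11 - 27) ≡ 10/15 mod 31. 15⁻¹ ≡ 29 (mod 31), so λ ≡ 11.
  x = λ² - 27 - 11 = 121 - 38 ≡ 21; y = λ·(27 - 21) - 15 ≡ 20. → (21, 20)

(21, 20)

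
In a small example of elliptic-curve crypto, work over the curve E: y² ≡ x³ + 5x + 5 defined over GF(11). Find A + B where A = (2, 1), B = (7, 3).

(7, 8)

(2, 1) + (7, 3). λ = (3 - 1)/(7 - 2) ≡ 2/5 mod 11. 5⁻¹ ≡ 9 (mod 11) since 5·9 = 45 ≡ 1, so λ ≡ 7.
  x = λ² - 2 - 7 = 49 - 9 ≡ 7; y = λ·(2 - 7) - 1 ≡ 8. → (7, 8)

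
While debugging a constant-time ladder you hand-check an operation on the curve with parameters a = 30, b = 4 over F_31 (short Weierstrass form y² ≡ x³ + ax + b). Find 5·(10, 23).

O

Write Q = (10, 23).
Repeated addition: build up to 5Q.
2Q: tangent at (10, 23): λ = (3·10² + 30)/(2·23) ≡ 20/15. 15⁻¹ ≡ 29 (mod 31) since 15·29 = 435 ≡ 1, so λ ≡ 20·29 ≡ 22.
  x = λ² - 10 - 10 = 484 - 20 ≡ 30; y = λ·(10 - 30) - 23 ≡ 2. → (30, 2)
3Q: (30, 2) + (10, 23). λ = (23 - 2)/(10 - 30) ≡ 21/11 mod 31. 11⁻¹ ≡ 17 (mod 31) since 11·17 = 187 ≡ 1, so λ ≡ 16.
  x = λ² - 30 - 10 = 256 - 40 ≡ 30; y = λ·(30 - 30) - 2 ≡ 29. → (30, 29)
4Q: (30, 29) + (10, 23). λ = (23 - 29)/(10 - 30) ≡ 25/11 mod 31. 11⁻¹ ≡ 17 (mod 31), so λ ≡ 22.
  x = λ² - 30 - 10 = 484 - 40 ≡ 10; y = λ·(30 - 10) - 29 ≡ 8. → (10, 8)
5Q: (10, 8) + (10, 23): same x and y₁ ≡ -y₂, so the sum is ∞.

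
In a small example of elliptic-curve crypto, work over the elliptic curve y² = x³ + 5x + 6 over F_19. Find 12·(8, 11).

(8, 8)

Write P = (8, 11).
Double-and-add on 12 = (1100)₂. Start with P = (8, 11) for the leading 1-bit.
double: tangent at (8, 11): λ = (3·8² + 5)/(2·11) ≡ 7/3. 3⁻¹ ≡ 13 (mod 19) since 3·13 = 39 ≡ 1, so λ ≡ 7·13 ≡ 15.
  x = λ² - 8 - 8 = 225 - 16 ≡ 0; y = λ·(8 - 0) - 11 ≡ 14. → (0, 14)
add P: (0, 14) + (8, 11). λ = (11 - 14)/(8 - 0) ≡ 16/8 mod 19. 8⁻¹ ≡ 12 (mod 19) since 8·12 = 96 ≡ 1, so λ ≡ 2.
  x = λ² - 0 - 8 = 4 - 8 ≡ 15; y = λ·(0 - 15) - 14 ≡ 13. → (15, 13)
double: tangent at (15, 13): λ = (3·15² + 5)/(2·13) ≡ 15/7. 7⁻¹ ≡ 11 (mod 19) since 7·11 = 77 ≡ 1, so λ ≡ 15·11 ≡ 13.
  x = λ² - 15 - 15 = 169 - 30 ≡ 6; y = λ·(15 - 6) - 13 ≡ 9. → (6, 9)
double: tangent at (6, 9): λ = (3·6² + 5)/(2·9) ≡ 18/18. 18⁻¹ ≡ 18 (mod 19), so λ ≡ 18·18 ≡ 1.
  x = λ² - 6 - 6 = 1 - 12 ≡ 8; y = λ·(6 - 8) - 9 ≡ 8. → (8, 8)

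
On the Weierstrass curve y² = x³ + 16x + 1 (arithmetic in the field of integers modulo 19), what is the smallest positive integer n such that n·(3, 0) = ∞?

2

2P: (3, 0) + (3, 0): same x and y₁ ≡ -y₂, so the sum is ∞.
2P = ∞, so the order is 2.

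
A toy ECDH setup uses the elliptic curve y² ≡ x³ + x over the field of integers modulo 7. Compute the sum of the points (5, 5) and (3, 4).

(1, 4)

(5, 5) + (3, 4). λ = (4 - 5)/(3 - 5) ≡ 6/5 mod 7. 5⁻¹ ≡ 3 (mod 7), so λ ≡ 4.
  x = λ² - 5 - 3 = 16 - 8 ≡ 1; y = λ·(5 - 1) - 5 ≡ 4. → (1, 4)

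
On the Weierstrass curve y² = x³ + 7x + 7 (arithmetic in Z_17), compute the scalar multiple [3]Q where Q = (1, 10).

Repeated addition: build up to 3Q.
2Q: tangent at (1, 10): λ = (3·1² + 7)/(2·10) ≡ 10/3. 3⁻¹ ≡ 6 (mod 17), so λ ≡ 10·6 ≡ 9.
  x = λ² - 1 - 1 = 81 - 2 ≡ 11; y = λ·(1 - 11) - 10 ≡ 2. → (11, 2)
3Q: (11, 2) + (1, 10). λ = (10 - 2)/(1 - 11) ≡ 8/7 mod 17. 7⁻¹ ≡ 5 (mod 17) since 7·5 = 35 ≡ 1, so λ ≡ 6.
  x = λ² - 11 - 1 = 36 - 12 ≡ 7; y = λ·(11 - 7) - 2 ≡ 5. → (7, 5)

(7, 5)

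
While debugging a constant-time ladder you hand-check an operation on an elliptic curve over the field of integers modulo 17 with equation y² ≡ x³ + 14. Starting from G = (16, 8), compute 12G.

(6, 3)

Double-and-add on 12 = (1100)₂. Start with G = (16, 8) for the leading 1-bit.
double: tangent at (16, 8): λ = (3·16² + 0)/(2·8) ≡ 3/16. 16⁻¹ ≡ 16 (mod 17) since 16·16 = 256 ≡ 1, so λ ≡ 3·16 ≡ 14.
  x = λ² - 16 - 16 = 196 - 32 ≡ 11; y = λ·(16 - 11) - 8 ≡ 11. → (11, 11)
add G: (11, 11) + (16, 8). λ = (8 - 11)/(16 - 11) ≡ 14/5 mod 17. 5⁻¹ ≡ 7 (mod 17), so λ ≡ 13.
  x = λ² - 11 - 16 = 169 - 27 ≡ 6; y = λ·(11 - 6) - 11 ≡ 3. → (6, 3)
double: tangent at (6, 3): λ = (3·6² + 0)/(2·3) ≡ 6/6. 6⁻¹ ≡ 3 (mod 17), so λ ≡ 6·3 ≡ 1.
  x = λ² - 6 - 6 = 1 - 12 ≡ 6; y = λ·(6 - 6) - 3 ≡ 14. → (6, 14)
double: tangent at (6, 14): λ = (3·6² + 0)/(2·14) ≡ 6/11. 11⁻¹ ≡ 14 (mod 17), so λ ≡ 6·14 ≡ 16.
  x = λ² - 6 - 6 = 256 - 12 ≡ 6; y = λ·(6 - 6) - 14 ≡ 3. → (6, 3)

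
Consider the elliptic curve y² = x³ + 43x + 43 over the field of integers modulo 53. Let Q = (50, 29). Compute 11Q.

(3, 26)

Repeated addition: build up to 11Q.
2Q: tangent at (50, 29): λ = (3·50² + 43)/(2·29) ≡ 17/5. 5⁻¹ ≡ 32 (mod 53), so λ ≡ 17·32 ≡ 14.
  x = λ² - 50 - 50 = 196 - 100 ≡ 43; y = λ·(50 - 43) - 29 ≡ 16. → (43, 16)
3Q: (43, 16) + (50, 29). λ = (29 - 16)/(50 - 43) ≡ 13/7 mod 53. 7⁻¹ ≡ 38 (mod 53) since 7·38 = 266 ≡ 1, so λ ≡ 17.
  x = λ² - 43 - 50 = 289 - 93 ≡ 37; y = λ·(43 - 37) - 16 ≡ 33. → (37, 33)
4Q: (37, 33) + (50, 29). λ = (29 - 33)/(50 - 37) ≡ 49/13 mod 53. 13⁻¹ ≡ 49 (mod 53), so λ ≡ 16.
  x = λ² - 37 - 50 = 256 - 87 ≡ 10; y = λ·(37 - 10) - 33 ≡ 28. → (10, 28)
5Q: (10, 28) + (50, 29). λ = (29 - 28)/(50 - 10) ≡ 1/40 mod 53. 40⁻¹ ≡ 4 (mod 53) since 40·4 = 160 ≡ 1, so λ ≡ 4.
  x = λ² - 10 - 50 = 16 - 60 ≡ 9; y = λ·(10 - 9) - 28 ≡ 29. → (9, 29)
6Q: (9, 29) + (50, 29). λ = (29 - 29)/(50 - 9) ≡ 0/41 mod 53. 41⁻¹ ≡ 22 (mod 53), so λ ≡ 0.
  x = λ² - 9 - 50 = 0 - 59 ≡ 47; y = λ·(9 - 47) - 29 ≡ 24. → (47, 24)
7Q: (47, 24) + (50, 29). λ = (29 - 24)/(50 - 47) ≡ 5/3 mod 53. 3⁻¹ ≡ 18 (mod 53) since 3·18 = 54 ≡ 1, so λ ≡ 37.
  x = λ² - 47 - 50 = 1369 - 97 ≡ 0; y = λ·(47 - 0) - 24 ≡ 19. → (0, 19)
8Q: (0, 19) + (50, 29). λ = (29 - 19)/(50 - 0) ≡ 10/50 mod 53. 50⁻¹ ≡ 35 (mod 53), so λ ≡ 32.
  x = λ² - 0 - 50 = 1024 - 50 ≡ 20; y = λ·(0 - 20) - 19 ≡ 30. → (20, 30)
9Q: (20, 30) + (50, 29). λ = (29 - 30)/(50 - 20) ≡ 52/30 mod 53. 30⁻¹ ≡ 23 (mod 53) since 30·23 = 690 ≡ 1, so λ ≡ 30.
  x = λ² - 20 - 50 = 900 - 70 ≡ 35; y = λ·(20 - 35) - 30 ≡ 50. → (35, 50)
10Q: (35, 50) + (50, 29). λ = (29 - 50)/(50 - 35) ≡ 32/15 mod 53. 15⁻¹ ≡ 46 (mod 53) since 15·46 = 690 ≡ 1, so λ ≡ 41.
  x = λ² - 35 - 50 = 1681 - 85 ≡ 6; y = λ·(35 - 6) - 50 ≡ 26. → (6, 26)
11Q: (6, 26) + (50, 29). λ = (29 - 26)/(50 - 6) ≡ 3/44 mod 53. 44⁻¹ ≡ 47 (mod 53) since 44·47 = 2068 ≡ 1, so λ ≡ 35.
  x = λ² - 6 - 50 = 1225 - 56 ≡ 3; y = λ·(6 - 3) - 26 ≡ 26. → (3, 26)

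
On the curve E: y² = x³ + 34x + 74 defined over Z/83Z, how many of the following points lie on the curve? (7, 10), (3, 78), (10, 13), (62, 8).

(7, 10): 10² ≡ 17, rhs ≡ 74 → off.
(3, 78): 78² ≡ 25, rhs ≡ 37 → off.
(10, 13): 13² ≡ 3, rhs ≡ 3 → on.
(62, 8): 8² ≡ 64, rhs ≡ 59 → off.

1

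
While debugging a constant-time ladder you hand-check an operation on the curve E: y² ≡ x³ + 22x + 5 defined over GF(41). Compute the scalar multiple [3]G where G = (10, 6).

(19, 36)

Repeated addition: build up to 3G.
2G: tangent at (10, 6): λ = (3·10² + 22)/(2·6) ≡ 35/12. 12⁻¹ ≡ 24 (mod 41) since 12·24 = 288 ≡ 1, so λ ≡ 35·24 ≡ 20.
  x = λ² - 10 - 10 = 400 - 20 ≡ 11; y = λ·(10 - 11) - 6 ≡ 15. → (11, 15)
3G: (11, 15) + (10, 6). λ = (6 - 15)/(10 - 11) ≡ 32/40 mod 41. 40⁻¹ ≡ 40 (mod 41), so λ ≡ 9.
  x = λ² - 11 - 10 = 81 - 21 ≡ 19; y = λ·(11 - 19) - 15 ≡ 36. → (19, 36)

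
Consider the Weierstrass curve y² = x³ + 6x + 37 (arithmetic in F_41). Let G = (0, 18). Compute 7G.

Repeated addition: build up to 7G.
2G: tangent at (0, 18): λ = (3·0² + 6)/(2·18) ≡ 6/36. 36⁻¹ ≡ 8 (mod 41), so λ ≡ 6·8 ≡ 7.
  x = λ² - 0 - 0 = 49 - 0 ≡ 8; y = λ·(0 - 8) - 18 ≡ 8. → (8, 8)
3G: (8, 8) + (0, 18). λ = (18 - 8)/(0 - 8) ≡ 10/33 mod 41. 33⁻¹ ≡ 5 (mod 41), so λ ≡ 9.
  x = λ² - 8 - 0 = 81 - 8 ≡ 32; y = λ·(8 - 32) - 8 ≡ 22. → (32, 22)
4G: (32, 22) + (0, 18). λ = (18 - 22)/(0 - 32) ≡ 37/9 mod 41. 9⁻¹ ≡ 32 (mod 41) since 9·32 = 288 ≡ 1, so λ ≡ 36.
  x = λ² - 32 - 0 = 1296 - 32 ≡ 34; y = λ·(32 - 34) - 22 ≡ 29. → (34, 29)
5G: (34, 29) + (0, 18). λ = (18 - 29)/(0 - 34) ≡ 30/7 mod 41. 7⁻¹ ≡ 6 (mod 41), so λ ≡ 16.
  x = λ² - 34 - 0 = 256 - 34 ≡ 17; y = λ·(34 - 17) - 29 ≡ 38. → (17, 38)
6G: (17, 38) + (0, 18). λ = (18 - 38)/(0 - 17) ≡ 21/24 mod 41. 24⁻¹ ≡ 12 (mod 41) since 24·12 = 288 ≡ 1, so λ ≡ 6.
  x = λ² - 17 - 0 = 36 - 17 ≡ 19; y = λ·(17 - 19) - 38 ≡ 32. → (19, 32)
7G: (19, 32) + (0, 18). λ = (18 - 32)/(0 - 19) ≡ 27/22 mod 41. 22⁻¹ ≡ 28 (mod 41) since 22·28 = 616 ≡ 1, so λ ≡ 18.
  x = λ² - 19 - 0 = 324 - 19 ≡ 18; y = λ·(19 - 18) - 32 ≡ 27. → (18, 27)

(18, 27)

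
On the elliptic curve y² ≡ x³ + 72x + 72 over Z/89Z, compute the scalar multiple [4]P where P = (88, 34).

(50, 44)

Repeated addition: build up to 4P.
2P: tangent at (88, 34): λ = (3·88² + 72)/(2·34) ≡ 75/68. 68⁻¹ ≡ 72 (mod 89) since 68·72 = 4896 ≡ 1, so λ ≡ 75·72 ≡ 60.
  x = λ² - 88 - 88 = 3600 - 176 ≡ 42; y = λ·(88 - 42) - 34 ≡ 56. → (42, 56)
3P: (42, 56) + (88, 34). λ = (34 - 56)/(88 - 42) ≡ 67/46 mod 89. 46⁻¹ ≡ 60 (mod 89), so λ ≡ 15.
  x = λ² - 42 - 88 = 225 - 130 ≡ 6; y = λ·(42 - 6) - 56 ≡ 39. → (6, 39)
4P: (6, 39) + (88, 34). λ = (34 - 39)/(88 - 6) ≡ 84/82 mod 89. 82⁻¹ ≡ 38 (mod 89), so λ ≡ 77.
  x = λ² - 6 - 88 = 5929 - 94 ≡ 50; y = λ·(6 - 50) - 39 ≡ 44. → (50, 44)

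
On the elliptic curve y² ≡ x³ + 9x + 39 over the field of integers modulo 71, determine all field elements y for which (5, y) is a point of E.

none

x³ + 9x + 39 = 209 ≡ 67 (mod 71).
67 is a non-residue mod 71; no y exists.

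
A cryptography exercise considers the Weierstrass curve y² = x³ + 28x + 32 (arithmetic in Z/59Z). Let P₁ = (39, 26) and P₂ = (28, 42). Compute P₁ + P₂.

(38, 53)

(39, 26) + (28, 42). λ = (42 - 26)/(28 - 39) ≡ 16/48 mod 59. 48⁻¹ ≡ 16 (mod 59), so λ ≡ 20.
  x = λ² - 39 - 28 = 400 - 67 ≡ 38; y = λ·(39 - 38) - 26 ≡ 53. → (38, 53)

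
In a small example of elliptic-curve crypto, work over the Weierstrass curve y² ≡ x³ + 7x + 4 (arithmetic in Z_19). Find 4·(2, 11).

(0, 2)

Write P = (2, 11).
Double-and-add on 4 = (100)₂. Start with P = (2, 11) for the leading 1-bit.
double: tangent at (2, 11): λ = (3·2² + 7)/(2·11) ≡ 0/3. 3⁻¹ ≡ 13 (mod 19) since 3·13 = 39 ≡ 1, so λ ≡ 0·13 ≡ 0.
  x = λ² - 2 - 2 = 0 - 4 ≡ 15; y = λ·(2 - 15) - 11 ≡ 8. → (15, 8)
double: tangent at (15, 8): λ = (3·15² + 7)/(2·8) ≡ 17/16. 16⁻¹ ≡ 6 (mod 19) since 16·6 = 96 ≡ 1, so λ ≡ 17·6 ≡ 7.
  x = λ² - 15 - 15 = 49 - 30 ≡ 0; y = λ·(15 - 0) - 8 ≡ 2. → (0, 2)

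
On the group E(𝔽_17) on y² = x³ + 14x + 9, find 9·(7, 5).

Write P = (7, 5).
Repeated addition: build up to 9P.
2P: tangent at (7, 5): λ = (3·7² + 14)/(2·5) ≡ 8/10. 10⁻¹ ≡ 12 (mod 17) since 10·12 = 120 ≡ 1, so λ ≡ 8·12 ≡ 11.
  x = λ² - 7 - 7 = 121 - 14 ≡ 5; y = λ·(7 - 5) - 5 ≡ 0. → (5, 0)
3P: (5, 0) + (7, 5). λ = (5 - 0)/(7 - 5) ≡ 5/2 mod 17. 2⁻¹ ≡ 9 (mod 17), so λ ≡ 11.
  x = λ² - 5 - 7 = 121 - 12 ≡ 7; y = λ·(5 - 7) - 0 ≡ 12. → (7, 12)
4P: (7, 12) + (7, 5): same x and y₁ ≡ -y₂, so the sum is the point at infinity.
5P: the point at infinity + (7, 5) = (7, 5) (identity).
6P: tangent at (7, 5): λ = (3·7² + 14)/(2·5) ≡ 8/10. 10⁻¹ ≡ 12 (mod 17) since 10·12 = 120 ≡ 1, so λ ≡ 8·12 ≡ 11.
  x = λ² - 7 - 7 = 121 - 14 ≡ 5; y = λ·(7 - 5) - 5 ≡ 0. → (5, 0)
7P: (5, 0) + (7, 5). λ = (5 - 0)/(7 - 5) ≡ 5/2 mod 17. 2⁻¹ ≡ 9 (mod 17), so λ ≡ 11.
  x = λ² - 5 - 7 = 121 - 12 ≡ 7; y = λ·(5 - 7) - 0 ≡ 12. → (7, 12)
8P: (7, 12) + (7, 5): same x and y₁ ≡ -y₂, so the sum is the point at infinity.
9P: the point at infinity + (7, 5) = (7, 5) (identity).

(7, 5)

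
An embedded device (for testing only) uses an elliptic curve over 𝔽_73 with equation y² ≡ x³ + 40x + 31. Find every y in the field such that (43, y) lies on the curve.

3, 70

x³ + 40x + 31 = 81258 ≡ 9 (mod 73).
Square roots of 9 mod 73: 3 and 70 (since 3² = 9 ≡ 9).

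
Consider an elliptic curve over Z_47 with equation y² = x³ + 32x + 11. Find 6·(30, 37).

(30, 37)

Write Q = (30, 37).
Double-and-add on 6 = (110)₂. Start with Q = (30, 37) for the leading 1-bit.
double: tangent at (30, 37): λ = (3·30² + 32)/(2·37) ≡ 6/27. 27⁻¹ ≡ 7 (mod 47), so λ ≡ 6·7 ≡ 42.
  x = λ² - 30 - 30 = 1764 - 60 ≡ 12; y = λ·(30 - 12) - 37 ≡ 14. → (12, 14)
add Q: (12, 14) + (30, 37). λ = (37 - 14)/(30 - 12) ≡ 23/18 mod 47. 18⁻¹ ≡ 34 (mod 47), so λ ≡ 30.
  x = λ² - 12 - 30 = 900 - 42 ≡ 12; y = λ·(12 - 12) - 14 ≡ 33. → (12, 33)
double: tangent at (12, 33): λ = (3·12² + 32)/(2·33) ≡ 41/19. 19⁻¹ ≡ 5 (mod 47), so λ ≡ 41·5 ≡ 17.
  x = λ² - 12 - 12 = 289 - 24 ≡ 30; y = λ·(12 - 30) - 33 ≡ 37. → (30, 37)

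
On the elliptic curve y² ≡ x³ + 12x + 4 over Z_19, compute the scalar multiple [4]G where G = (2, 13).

Repeated addition: build up to 4G.
2G: tangent at (2, 13): λ = (3·2² + 12)/(2·13) ≡ 5/7. 7⁻¹ ≡ 11 (mod 19), so λ ≡ 5·11 ≡ 17.
  x = λ² - 2 - 2 = 289 - 4 ≡ 0; y = λ·(2 - 0) - 13 ≡ 2. → (0, 2)
3G: (0, 2) + (2, 13). λ = (13 - 2)/(2 - 0) ≡ 11/2 mod 19. 2⁻¹ ≡ 10 (mod 19), so λ ≡ 15.
  x = λ² - 0 - 2 = 225 - 2 ≡ 14; y = λ·(0 - 14) - 2 ≡ 16. → (14, 16)
4G: (14, 16) + (2, 13). λ = (13 - 16)/(2 - 14) ≡ 16/7 mod 19. 7⁻¹ ≡ 11 (mod 19) since 7·11 = 77 ≡ 1, so λ ≡ 5.
  x = λ² - 14 - 2 = 25 - 16 ≡ 9; y = λ·(14 - 9) - 16 ≡ 9. → (9, 9)

(9, 9)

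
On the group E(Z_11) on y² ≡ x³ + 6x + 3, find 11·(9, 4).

(9, 4)

Write Q = (9, 4).
Repeated addition: build up to 11Q.
2Q: tangent at (9, 4): λ = (3·9² + 6)/(2·4) ≡ 7/8. 8⁻¹ ≡ 7 (mod 11), so λ ≡ 7·7 ≡ 5.
  x = λ² - 9 - 9 = 25 - 18 ≡ 7; y = λ·(9 - 7) - 4 ≡ 6. → (7, 6)
3Q: (7, 6) + (9, 4). λ = (4 - 6)/(9 - 7) ≡ 9/2 mod 11. 2⁻¹ ≡ 6 (mod 11), so λ ≡ 10.
  x = λ² - 7 - 9 = 100 - 16 ≡ 7; y = λ·(7 - 7) - 6 ≡ 5. → (7, 5)
4Q: (7, 5) + (9, 4). λ = (4 - 5)/(9 - 7) ≡ 10/2 mod 11. 2⁻¹ ≡ 6 (mod 11), so λ ≡ 5.
  x = λ² - 7 - 9 = 25 - 16 ≡ 9; y = λ·(7 - 9) - 5 ≡ 7. → (9, 7)
5Q: (9, 7) + (9, 4): same x and y₁ ≡ -y₂, so the sum is ∞.
6Q: ∞ + (9, 4) = (9, 4) (identity).
7Q: tangent at (9, 4): λ = (3·9² + 6)/(2·4) ≡ 7/8. 8⁻¹ ≡ 7 (mod 11), so λ ≡ 7·7 ≡ 5.
  x = λ² - 9 - 9 = 25 - 18 ≡ 7; y = λ·(9 - 7) - 4 ≡ 6. → (7, 6)
8Q: (7, 6) + (9, 4). λ = (4 - 6)/(9 - 7) ≡ 9/2 mod 11. 2⁻¹ ≡ 6 (mod 11) since 2·6 = 12 ≡ 1, so λ ≡ 10.
  x = λ² - 7 - 9 = 100 - 16 ≡ 7; y = λ·(7 - 7) - 6 ≡ 5. → (7, 5)
9Q: (7, 5) + (9, 4). λ = (4 - 5)/(9 - 7) ≡ 10/2 mod 11. 2⁻¹ ≡ 6 (mod 11), so λ ≡ 5.
  x = λ² - 7 - 9 = 25 - 16 ≡ 9; y = λ·(7 - 9) - 5 ≡ 7. → (9, 7)
10Q: (9, 7) + (9, 4): same x and y₁ ≡ -y₂, so the sum is ∞.
11Q: ∞ + (9, 4) = (9, 4) (identity).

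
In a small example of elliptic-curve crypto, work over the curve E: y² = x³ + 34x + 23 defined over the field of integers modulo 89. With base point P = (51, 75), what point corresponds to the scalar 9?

(4, 32)

Double-and-add on 9 = (1001)₂. Start with P = (51, 75) for the leading 1-bit.
double: tangent at (51, 75): λ = (3·51² + 34)/(2·75) ≡ 5/61. 61⁻¹ ≡ 54 (mod 89), so λ ≡ 5·54 ≡ 3.
  x = λ² - 51 - 51 = 9 - 102 ≡ 85; y = λ·(51 - 85) - 75 ≡ 1. → (85, 1)
double: tangent at (85, 1): λ = (3·85² + 34)/(2·1) ≡ 82/2. 2⁻¹ ≡ 45 (mod 89), so λ ≡ 82·45 ≡ 41.
  x = λ² - 85 - 85 = 1681 - 170 ≡ 87; y = λ·(85 - 87) - 1 ≡ 6. → (87, 6)
double: tangent at (87, 6): λ = (3·87² + 34)/(2·6) ≡ 46/12. 12⁻¹ ≡ 52 (mod 89), so λ ≡ 46·52 ≡ 78.
  x = λ² - 87 - 87 = 6084 - 174 ≡ 36; y = λ·(87 - 36) - 6 ≡ 56. → (36, 56)
add P: (36, 56) + (51, 75). λ = (75 - 56)/(51 - 36) ≡ 19/15 mod 89. 15⁻¹ ≡ 6 (mod 89) since 15·6 = 90 ≡ 1, so λ ≡ 25.
  x = λ² - 36 - 51 = 625 - 87 ≡ 4; y = λ·(36 - 4) - 56 ≡ 32. → (4, 32)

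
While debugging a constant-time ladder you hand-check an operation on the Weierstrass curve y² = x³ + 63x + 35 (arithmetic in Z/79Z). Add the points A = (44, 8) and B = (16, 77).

(44, 8) + (16, 77). λ = (77 - 8)/(16 - 44) ≡ 69/51 mod 79. 51⁻¹ ≡ 31 (mod 79) since 51·31 = 1581 ≡ 1, so λ ≡ 6.
  x = λ² - 44 - 16 = 36 - 60 ≡ 55; y = λ·(44 - 55) - 8 ≡ 5. → (55, 5)

(55, 5)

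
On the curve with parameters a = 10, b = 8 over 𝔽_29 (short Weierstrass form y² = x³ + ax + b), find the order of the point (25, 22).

2P: tangent at (25, 22): λ = (3·25² + 10)/(2·22) ≡ 0/15. 15⁻¹ ≡ 2 (mod 29) since 15·2 = 30 ≡ 1, so λ ≡ 0·2 ≡ 0.
  x = λ² - 25 - 25 = 0 - 50 ≡ 8; y = λ·(25 - 8) - 22 ≡ 7. → (8, 7)
3P: (8, 7) + (25, 22). λ = (22 - 7)/(25 - 8) ≡ 15/17 mod 29. 17⁻¹ ≡ 12 (mod 29), so λ ≡ 6.
  x = λ² - 8 - 25 = 36 - 33 ≡ 3; y = λ·(8 - 3) - 7 ≡ 23. → (3, 23)
4P: (3, 23) + (25, 22). λ = (22 - 23)/(25 - 3) ≡ 28/22 mod 29. 22⁻¹ ≡ 4 (mod 29) since 22·4 = 88 ≡ 1, so λ ≡ 25.
  x = λ² - 3 - 25 = 625 - 28 ≡ 17; y = λ·(3 - 17) - 23 ≡ 4. → (17, 4)
5P: (17, 4) + (25, 22). λ = (22 - 4)/(25 - 17) ≡ 18/8 mod 29. 8⁻¹ ≡ 11 (mod 29), so λ ≡ 24.
  x = λ² - 17 - 25 = 576 - 42 ≡ 12; y = λ·(17 - 12) - 4 ≡ 0. → (12, 0)
6P: (12, 0) + (25, 22). λ = (22 - 0)/(25 - 12) ≡ 22/13 mod 29. 13⁻¹ ≡ 9 (mod 29), so λ ≡ 24.
  x = λ² - 12 - 25 = 576 - 37 ≡ 17; y = λ·(12 - 17) - 0 ≡ 25. → (17, 25)
7P: (17, 25) + (25, 22). λ = (22 - 25)/(25 - 17) ≡ 26/8 mod 29. 8⁻¹ ≡ 11 (mod 29) since 8·11 = 88 ≡ 1, so λ ≡ 25.
  x = λ² - 17 - 25 = 625 - 42 ≡ 3; y = λ·(17 - 3) - 25 ≡ 6. → (3, 6)
8P: (3, 6) + (25, 22). λ = (22 - 6)/(25 - 3) ≡ 16/22 mod 29. 22⁻¹ ≡ 4 (mod 29) since 22·4 = 88 ≡ 1, so λ ≡ 6.
  x = λ² - 3 - 25 = 36 - 28 ≡ 8; y = λ·(3 - 8) - 6 ≡ 22. → (8, 22)
9P: (8, 22) + (25, 22). λ = (22 - 22)/(25 - 8) ≡ 0/17 mod 29. 17⁻¹ ≡ 12 (mod 29), so λ ≡ 0.
  x = λ² - 8 - 25 = 0 - 33 ≡ 25; y = λ·(8 - 25) - 22 ≡ 7. → (25, 7)
10P: (25, 7) + (25, 22): same x and y₁ ≡ -y₂, so the sum is ∞.
10P = ∞, so the order is 10.

10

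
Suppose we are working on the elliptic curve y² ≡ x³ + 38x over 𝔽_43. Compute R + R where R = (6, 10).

(40, 17)

tangent at (6, 10): λ = (3·6² + 38)/(2·10) ≡ 17/20. 20⁻¹ ≡ 28 (mod 43), so λ ≡ 17·28 ≡ 3.
  x = λ² - 6 - 6 = 9 - 12 ≡ 40; y = λ·(6 - 40) - 10 ≡ 17. → (40, 17)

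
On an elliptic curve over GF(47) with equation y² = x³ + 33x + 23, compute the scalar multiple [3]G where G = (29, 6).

Repeated addition: build up to 3G.
2G: tangent at (29, 6): λ = (3·29² + 33)/(2·6) ≡ 18/12. 12⁻¹ ≡ 4 (mod 47) since 12·4 = 48 ≡ 1, so λ ≡ 18·4 ≡ 25.
  x = λ² - 29 - 29 = 625 - 58 ≡ 3; y = λ·(29 - 3) - 6 ≡ 33. → (3, 33)
3G: (3, 33) + (29, 6). λ = (6 - 33)/(29 - 3) ≡ 20/26 mod 47. 26⁻¹ ≡ 38 (mod 47) since 26·38 = 988 ≡ 1, so λ ≡ 8.
  x = λ² - 3 - 29 = 64 - 32 ≡ 32; y = λ·(3 - 32) - 33 ≡ 17. → (32, 17)

(32, 17)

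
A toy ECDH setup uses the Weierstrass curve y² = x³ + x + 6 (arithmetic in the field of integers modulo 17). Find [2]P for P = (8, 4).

(9, 8)

tangent at (8, 4): λ = (3·8² + 1)/(2·4) ≡ 6/8. 8⁻¹ ≡ 15 (mod 17), so λ ≡ 6·15 ≡ 5.
  x = λ² - 8 - 8 = 25 - 16 ≡ 9; y = λ·(8 - 9) - 4 ≡ 8. → (9, 8)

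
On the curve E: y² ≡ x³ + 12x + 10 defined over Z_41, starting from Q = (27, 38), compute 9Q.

(30, 8)

Repeated addition: build up to 9Q.
2Q: tangent at (27, 38): λ = (3·27² + 12)/(2·38) ≡ 26/35. 35⁻¹ ≡ 34 (mod 41) since 35·34 = 1190 ≡ 1, so λ ≡ 26·34 ≡ 23.
  x = λ² - 27 - 27 = 529 - 54 ≡ 24; y = λ·(27 - 24) - 38 ≡ 31. → (24, 31)
3Q: (24, 31) + (27, 38). λ = (38 - 31)/(27 - 24) ≡ 7/3 mod 41. 3⁻¹ ≡ 14 (mod 41), so λ ≡ 16.
  x = λ² - 24 - 27 = 256 - 51 ≡ 0; y = λ·(24 - 0) - 31 ≡ 25. → (0, 25)
4Q: (0, 25) + (27, 38). λ = (38 - 25)/(27 - 0) ≡ 13/27 mod 41. 27⁻¹ ≡ 38 (mod 41), so λ ≡ 2.
  x = λ² - 0 - 27 = 4 - 27 ≡ 18; y = λ·(0 - 18) - 25 ≡ 21. → (18, 21)
5Q: (18, 21) + (27, 38). λ = (38 - 21)/(27 - 18) ≡ 17/9 mod 41. 9⁻¹ ≡ 32 (mod 41), so λ ≡ 11.
  x = λ² - 18 - 27 = 121 - 45 ≡ 35; y = λ·(18 - 35) - 21 ≡ 38. → (35, 38)
6Q: (35, 38) + (27, 38). λ = (38 - 38)/(27 - 35) ≡ 0/33 mod 41. 33⁻¹ ≡ 5 (mod 41), so λ ≡ 0.
  x = λ² - 35 - 27 = 0 - 62 ≡ 20; y = λ·(35 - 20) - 38 ≡ 3. → (20, 3)
7Q: (20, 3) + (27, 38). λ = (38 - 3)/(27 - 20) ≡ 35/7 mod 41. 7⁻¹ ≡ 6 (mod 41), so λ ≡ 5.
  x = λ² - 20 - 27 = 25 - 47 ≡ 19; y = λ·(20 - 19) - 3 ≡ 2. → (19, 2)
8Q: (19, 2) + (27, 38). λ = (38 - 2)/(27 - 19) ≡ 36/8 mod 41. 8⁻¹ ≡ 36 (mod 41) since 8·36 = 288 ≡ 1, so λ ≡ 25.
  x = λ² - 19 - 27 = 625 - 46 ≡ 5; y = λ·(19 - 5) - 2 ≡ 20. → (5, 20)
9Q: (5, 20) + (27, 38). λ = (38 - 20)/(27 - 5) ≡ 18/22 mod 41. 22⁻¹ ≡ 28 (mod 41) since 22·28 = 616 ≡ 1, so λ ≡ 12.
  x = λ² - 5 - 27 = 144 - 32 ≡ 30; y = λ·(5 - 30) - 20 ≡ 8. → (30, 8)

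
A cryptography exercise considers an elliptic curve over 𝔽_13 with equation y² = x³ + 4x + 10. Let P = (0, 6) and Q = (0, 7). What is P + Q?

The two points share x = 0 and their y-coordinates satisfy 6 + 7 ≡ 0 (mod 13), so they are inverses. Their sum is ∞.

O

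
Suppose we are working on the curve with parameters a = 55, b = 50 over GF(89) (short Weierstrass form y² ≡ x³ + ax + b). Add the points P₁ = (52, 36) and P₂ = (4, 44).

(52, 36) + (4, 44). λ = (44 - 36)/(4 - 52) ≡ 8/41 mod 89. 41⁻¹ ≡ 76 (mod 89) since 41·76 = 3116 ≡ 1, so λ ≡ 74.
  x = λ² - 52 - 4 = 5476 - 56 ≡ 80; y = λ·(52 - 80) - 36 ≡ 28. → (80, 28)

(80, 28)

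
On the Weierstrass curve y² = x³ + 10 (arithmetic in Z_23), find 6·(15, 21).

(7, 10)

Write Q = (15, 21).
Double-and-add on 6 = (110)₂. Start with Q = (15, 21) for the leading 1-bit.
double: tangent at (15, 21): λ = (3·15² + 0)/(2·21) ≡ 8/19. 19⁻¹ ≡ 17 (mod 23) since 19·17 = 323 ≡ 1, so λ ≡ 8·17 ≡ 21.
  x = λ² - 15 - 15 = 441 - 30 ≡ 20; y = λ·(15 - 20) - 21 ≡ 12. → (20, 12)
add Q: (20, 12) + (15, 21). λ = (21 - 12)/(15 - 20) ≡ 9/18 mod 23. 18⁻¹ ≡ 9 (mod 23) since 18·9 = 162 ≡ 1, so λ ≡ 12.
  x = λ² - 20 - 15 = 144 - 35 ≡ 17; y = λ·(20 - 17) - 12 ≡ 1. → (17, 1)
double: tangent at (17, 1): λ = (3·17² + 0)/(2·1) ≡ 16/2. 2⁻¹ ≡ 12 (mod 23), so λ ≡ 16·12 ≡ 8.
  x = λ² - 17 - 17 = 64 - 34 ≡ 7; y = λ·(17 - 7) - 1 ≡ 10. → (7, 10)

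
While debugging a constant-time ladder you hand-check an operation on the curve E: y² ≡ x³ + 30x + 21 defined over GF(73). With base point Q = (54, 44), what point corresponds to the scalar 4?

Repeated addition: build up to 4Q.
2Q: tangent at (54, 44): λ = (3·54² + 30)/(2·44) ≡ 18/15. 15⁻¹ ≡ 39 (mod 73) since 15·39 = 585 ≡ 1, so λ ≡ 18·39 ≡ 45.
  x = λ² - 54 - 54 = 2025 - 108 ≡ 19; y = λ·(54 - 19) - 44 ≡ 71. → (19, 71)
3Q: (19, 71) + (54, 44). λ = (44 - 71)/(54 - 19) ≡ 46/35 mod 73. 35⁻¹ ≡ 48 (mod 73) since 35·48 = 1680 ≡ 1, so λ ≡ 18.
  x = λ² - 19 - 54 = 324 - 73 ≡ 32; y = λ·(19 - 32) - 71 ≡ 60. → (32, 60)
4Q: (32, 60) + (54, 44). λ = (44 - 60)/(54 - 32) ≡ 57/22 mod 73. 22⁻¹ ≡ 10 (mod 73), so λ ≡ 59.
  x = λ² - 32 - 54 = 3481 - 86 ≡ 37; y = λ·(32 - 37) - 60 ≡ 10. → (37, 10)

(37, 10)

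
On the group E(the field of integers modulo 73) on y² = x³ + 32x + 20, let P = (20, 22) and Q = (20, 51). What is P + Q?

The two points share x = 20 and their y-coordinates satisfy 22 + 51 ≡ 0 (mod 73), so they are inverses. Their sum is ∞.

O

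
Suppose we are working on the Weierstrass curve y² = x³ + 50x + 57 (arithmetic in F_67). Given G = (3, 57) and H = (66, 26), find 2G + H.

First 2G:
Repeated addition: build up to 2G.
2G: tangent at (3, 57): λ = (3·3² + 50)/(2·57) ≡ 10/47. 47⁻¹ ≡ 10 (mod 67), so λ ≡ 10·10 ≡ 33.
  x = λ² - 3 - 3 = 1089 - 6 ≡ 11; y = λ·(3 - 11) - 57 ≡ 14. → (11, 14)
2G = (11, 14).
Finally 2G + H:
(11, 14) + (66, 26). λ = (26 - 14)/(66 - 11) ≡ 12/55 mod 67. 55⁻¹ ≡ 39 (mod 67), so λ ≡ 66.
  x = λ² - 11 - 66 = 4356 - 77 ≡ 58; y = λ·(11 - 58) - 14 ≡ 33. → (58, 33)

(58, 33)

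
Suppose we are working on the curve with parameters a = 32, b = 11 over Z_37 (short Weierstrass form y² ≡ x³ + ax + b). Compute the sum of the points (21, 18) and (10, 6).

(21, 18) + (10, 6). λ = (6 - 18)/(10 - 21) ≡ 25/26 mod 37. 26⁻¹ ≡ 10 (mod 37), so λ ≡ 28.
  x = λ² - 21 - 10 = 784 - 31 ≡ 13; y = λ·(21 - 13) - 18 ≡ 21. → (13, 21)

(13, 21)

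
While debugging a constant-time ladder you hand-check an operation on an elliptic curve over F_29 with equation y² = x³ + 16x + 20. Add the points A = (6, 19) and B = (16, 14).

(6, 19) + (16, 14). λ = (14 - 19)/(16 - 6) ≡ 24/10 mod 29. 10⁻¹ ≡ 3 (mod 29), so λ ≡ 14.
  x = λ² - 6 - 16 = 196 - 22 ≡ 0; y = λ·(6 - 0) - 19 ≡ 7. → (0, 7)

(0, 7)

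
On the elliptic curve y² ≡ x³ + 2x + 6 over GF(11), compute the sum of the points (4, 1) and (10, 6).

(9, 4)

(4, 1) + (10, 6). λ = (6 - 1)/(10 - 4) ≡ 5/6 mod 11. 6⁻¹ ≡ 2 (mod 11), so λ ≡ 10.
  x = λ² - 4 - 10 = 100 - 14 ≡ 9; y = λ·(4 - 9) - 1 ≡ 4. → (9, 4)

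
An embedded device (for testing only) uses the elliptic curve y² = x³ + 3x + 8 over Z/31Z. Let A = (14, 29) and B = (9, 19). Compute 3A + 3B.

(14, 2)

First 3A:
Repeated addition: build up to 3A.
2A: tangent at (14, 29): λ = (3·14² + 3)/(2·29) ≡ 2/27. 27⁻¹ ≡ 23 (mod 31), so λ ≡ 2·23 ≡ 15.
  x = λ² - 14 - 14 = 225 - 28 ≡ 11; y = λ·(14 - 11) - 29 ≡ 16. → (11, 16)
3A: (11, 16) + (14, 29). λ = (29 - 16)/(14 - 11) ≡ 13/3 mod 31. 3⁻¹ ≡ 21 (mod 31), so λ ≡ 25.
  x = λ² - 11 - 14 = 625 - 25 ≡ 11; y = λ·(11 - 11) - 16 ≡ 15. → (11, 15)
3A = (11, 15).
Next 3B:
Repeated addition: build up to 3B.
2B: tangent at (9, 19): λ = (3·9² + 3)/(2·19) ≡ 29/7. 7⁻¹ ≡ 9 (mod 31), so λ ≡ 29·9 ≡ 13.
  x = λ² - 9 - 9 = 169 - 18 ≡ 27; y = λ·(9 - 27) - 19 ≡ 26. → (27, 26)
3B: (27, 26) + (9, 19). λ = (19 - 26)/(9 - 27) ≡ 24/13 mod 31. 13⁻¹ ≡ 12 (mod 31), so λ ≡ 9.
  x = λ² - 27 - 9 = 81 - 36 ≡ 14; y = λ·(27 - 14) - 26 ≡ 29. → (14, 29)
3B = (14, 29).
Finally 3A + 3B:
(11, 15) + (14, 29). λ = (29 - 15)/(14 - 11) ≡ 14/3 mod 31. 3⁻¹ ≡ 21 (mod 31) since 3·21 = 63 ≡ 1, so λ ≡ 15.
  x = λ² - 11 - 14 = 225 - 25 ≡ 14; y = λ·(11 - 14) - 15 ≡ 2. → (14, 2)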